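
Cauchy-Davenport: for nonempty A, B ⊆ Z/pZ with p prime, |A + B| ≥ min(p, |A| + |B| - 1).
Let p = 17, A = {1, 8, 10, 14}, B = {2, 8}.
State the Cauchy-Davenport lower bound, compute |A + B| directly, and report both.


Cauchy-Davenport: |A + B| ≥ min(p, |A| + |B| - 1) for A, B nonempty in Z/pZ.
|A| = 4, |B| = 2, p = 17.
CD lower bound = min(17, 4 + 2 - 1) = min(17, 5) = 5.
Compute A + B mod 17 directly:
a = 1: 1+2=3, 1+8=9
a = 8: 8+2=10, 8+8=16
a = 10: 10+2=12, 10+8=1
a = 14: 14+2=16, 14+8=5
A + B = {1, 3, 5, 9, 10, 12, 16}, so |A + B| = 7.
Verify: 7 ≥ 5? Yes ✓.

CD lower bound = 5, actual |A + B| = 7.


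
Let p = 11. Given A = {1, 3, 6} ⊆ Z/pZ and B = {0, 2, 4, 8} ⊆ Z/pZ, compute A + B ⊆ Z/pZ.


Work in Z/11Z: reduce every sum a + b modulo 11.
Enumerate all 12 pairs:
a = 1: 1+0=1, 1+2=3, 1+4=5, 1+8=9
a = 3: 3+0=3, 3+2=5, 3+4=7, 3+8=0
a = 6: 6+0=6, 6+2=8, 6+4=10, 6+8=3
Distinct residues collected: {0, 1, 3, 5, 6, 7, 8, 9, 10}
|A + B| = 9 (out of 11 total residues).

A + B = {0, 1, 3, 5, 6, 7, 8, 9, 10}


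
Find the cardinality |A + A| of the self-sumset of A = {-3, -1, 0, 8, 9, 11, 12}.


A + A = {a + a' : a, a' ∈ A}; |A| = 7.
General bounds: 2|A| - 1 ≤ |A + A| ≤ |A|(|A|+1)/2, i.e. 13 ≤ |A + A| ≤ 28.
Lower bound 2|A|-1 is attained iff A is an arithmetic progression.
Enumerate sums a + a' for a ≤ a' (symmetric, so this suffices):
a = -3: -3+-3=-6, -3+-1=-4, -3+0=-3, -3+8=5, -3+9=6, -3+11=8, -3+12=9
a = -1: -1+-1=-2, -1+0=-1, -1+8=7, -1+9=8, -1+11=10, -1+12=11
a = 0: 0+0=0, 0+8=8, 0+9=9, 0+11=11, 0+12=12
a = 8: 8+8=16, 8+9=17, 8+11=19, 8+12=20
a = 9: 9+9=18, 9+11=20, 9+12=21
a = 11: 11+11=22, 11+12=23
a = 12: 12+12=24
Distinct sums: {-6, -4, -3, -2, -1, 0, 5, 6, 7, 8, 9, 10, 11, 12, 16, 17, 18, 19, 20, 21, 22, 23, 24}
|A + A| = 23

|A + A| = 23


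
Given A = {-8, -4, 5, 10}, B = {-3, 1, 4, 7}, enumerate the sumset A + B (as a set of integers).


A + B = {a + b : a ∈ A, b ∈ B}.
Enumerate all |A|·|B| = 4·4 = 16 pairs (a, b) and collect distinct sums.
a = -8: -8+-3=-11, -8+1=-7, -8+4=-4, -8+7=-1
a = -4: -4+-3=-7, -4+1=-3, -4+4=0, -4+7=3
a = 5: 5+-3=2, 5+1=6, 5+4=9, 5+7=12
a = 10: 10+-3=7, 10+1=11, 10+4=14, 10+7=17
Collecting distinct sums: A + B = {-11, -7, -4, -3, -1, 0, 2, 3, 6, 7, 9, 11, 12, 14, 17}
|A + B| = 15

A + B = {-11, -7, -4, -3, -1, 0, 2, 3, 6, 7, 9, 11, 12, 14, 17}


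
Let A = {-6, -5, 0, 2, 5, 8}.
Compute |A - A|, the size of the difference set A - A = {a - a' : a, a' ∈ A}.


A - A = {a - a' : a, a' ∈ A}; |A| = 6.
Bounds: 2|A|-1 ≤ |A - A| ≤ |A|² - |A| + 1, i.e. 11 ≤ |A - A| ≤ 31.
Note: 0 ∈ A - A always (from a - a). The set is symmetric: if d ∈ A - A then -d ∈ A - A.
Enumerate nonzero differences d = a - a' with a > a' (then include -d):
Positive differences: {1, 2, 3, 5, 6, 7, 8, 10, 11, 13, 14}
Full difference set: {0} ∪ (positive diffs) ∪ (negative diffs).
|A - A| = 1 + 2·11 = 23 (matches direct enumeration: 23).

|A - A| = 23


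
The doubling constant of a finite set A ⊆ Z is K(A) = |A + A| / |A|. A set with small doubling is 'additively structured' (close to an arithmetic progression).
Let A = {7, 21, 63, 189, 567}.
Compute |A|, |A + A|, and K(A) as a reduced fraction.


|A| = 5.
Compute A + A by enumerating all 25 pairs.
A + A = {14, 28, 42, 70, 84, 126, 196, 210, 252, 378, 574, 588, 630, 756, 1134}, so |A + A| = 15.
K = |A + A| / |A| = 15/5 = 3/1 ≈ 3.0000.
Reference: AP of size 5 gives K = 9/5 ≈ 1.8000; a fully generic set of size 5 gives K ≈ 3.0000.

|A| = 5, |A + A| = 15, K = 15/5 = 3/1.


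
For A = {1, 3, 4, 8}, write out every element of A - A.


A - A = {a - a' : a, a' ∈ A}.
Compute a - a' for each ordered pair (a, a'):
a = 1: 1-1=0, 1-3=-2, 1-4=-3, 1-8=-7
a = 3: 3-1=2, 3-3=0, 3-4=-1, 3-8=-5
a = 4: 4-1=3, 4-3=1, 4-4=0, 4-8=-4
a = 8: 8-1=7, 8-3=5, 8-4=4, 8-8=0
Collecting distinct values (and noting 0 appears from a-a):
A - A = {-7, -5, -4, -3, -2, -1, 0, 1, 2, 3, 4, 5, 7}
|A - A| = 13

A - A = {-7, -5, -4, -3, -2, -1, 0, 1, 2, 3, 4, 5, 7}


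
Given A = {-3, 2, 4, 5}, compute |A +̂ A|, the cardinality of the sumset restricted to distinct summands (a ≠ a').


Restricted sumset: A +̂ A = {a + a' : a ∈ A, a' ∈ A, a ≠ a'}.
Equivalently, take A + A and drop any sum 2a that is achievable ONLY as a + a for a ∈ A (i.e. sums representable only with equal summands).
Enumerate pairs (a, a') with a < a' (symmetric, so each unordered pair gives one sum; this covers all a ≠ a'):
  -3 + 2 = -1
  -3 + 4 = 1
  -3 + 5 = 2
  2 + 4 = 6
  2 + 5 = 7
  4 + 5 = 9
Collected distinct sums: {-1, 1, 2, 6, 7, 9}
|A +̂ A| = 6
(Reference bound: |A +̂ A| ≥ 2|A| - 3 for |A| ≥ 2, with |A| = 4 giving ≥ 5.)

|A +̂ A| = 6


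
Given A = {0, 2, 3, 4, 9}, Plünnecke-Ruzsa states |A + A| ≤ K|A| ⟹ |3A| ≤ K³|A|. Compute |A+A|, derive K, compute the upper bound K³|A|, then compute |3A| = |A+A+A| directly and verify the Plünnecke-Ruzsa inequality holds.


|A| = 5.
Step 1: Compute A + A by enumerating all 25 pairs.
A + A = {0, 2, 3, 4, 5, 6, 7, 8, 9, 11, 12, 13, 18}, so |A + A| = 13.
Step 2: Doubling constant K = |A + A|/|A| = 13/5 = 13/5 ≈ 2.6000.
Step 3: Plünnecke-Ruzsa gives |3A| ≤ K³·|A| = (2.6000)³ · 5 ≈ 87.8800.
Step 4: Compute 3A = A + A + A directly by enumerating all triples (a,b,c) ∈ A³; |3A| = 22.
Step 5: Check 22 ≤ 87.8800? Yes ✓.

K = 13/5, Plünnecke-Ruzsa bound K³|A| ≈ 87.8800, |3A| = 22, inequality holds.


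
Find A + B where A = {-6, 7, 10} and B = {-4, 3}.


A + B = {a + b : a ∈ A, b ∈ B}.
Enumerate all |A|·|B| = 3·2 = 6 pairs (a, b) and collect distinct sums.
a = -6: -6+-4=-10, -6+3=-3
a = 7: 7+-4=3, 7+3=10
a = 10: 10+-4=6, 10+3=13
Collecting distinct sums: A + B = {-10, -3, 3, 6, 10, 13}
|A + B| = 6

A + B = {-10, -3, 3, 6, 10, 13}


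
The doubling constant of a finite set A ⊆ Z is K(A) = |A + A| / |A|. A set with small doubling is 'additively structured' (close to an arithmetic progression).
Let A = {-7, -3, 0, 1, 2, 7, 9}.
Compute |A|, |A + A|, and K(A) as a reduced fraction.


|A| = 7.
Compute A + A by enumerating all 49 pairs.
A + A = {-14, -10, -7, -6, -5, -3, -2, -1, 0, 1, 2, 3, 4, 6, 7, 8, 9, 10, 11, 14, 16, 18}, so |A + A| = 22.
K = |A + A| / |A| = 22/7 (already in lowest terms) ≈ 3.1429.
Reference: AP of size 7 gives K = 13/7 ≈ 1.8571; a fully generic set of size 7 gives K ≈ 4.0000.

|A| = 7, |A + A| = 22, K = 22/7.


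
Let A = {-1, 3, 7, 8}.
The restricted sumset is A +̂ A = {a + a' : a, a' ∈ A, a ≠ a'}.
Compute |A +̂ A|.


Restricted sumset: A +̂ A = {a + a' : a ∈ A, a' ∈ A, a ≠ a'}.
Equivalently, take A + A and drop any sum 2a that is achievable ONLY as a + a for a ∈ A (i.e. sums representable only with equal summands).
Enumerate pairs (a, a') with a < a' (symmetric, so each unordered pair gives one sum; this covers all a ≠ a'):
  -1 + 3 = 2
  -1 + 7 = 6
  -1 + 8 = 7
  3 + 7 = 10
  3 + 8 = 11
  7 + 8 = 15
Collected distinct sums: {2, 6, 7, 10, 11, 15}
|A +̂ A| = 6
(Reference bound: |A +̂ A| ≥ 2|A| - 3 for |A| ≥ 2, with |A| = 4 giving ≥ 5.)

|A +̂ A| = 6


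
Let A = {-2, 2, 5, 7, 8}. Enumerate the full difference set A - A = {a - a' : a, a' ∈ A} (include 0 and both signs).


A - A = {a - a' : a, a' ∈ A}.
Compute a - a' for each ordered pair (a, a'):
a = -2: -2--2=0, -2-2=-4, -2-5=-7, -2-7=-9, -2-8=-10
a = 2: 2--2=4, 2-2=0, 2-5=-3, 2-7=-5, 2-8=-6
a = 5: 5--2=7, 5-2=3, 5-5=0, 5-7=-2, 5-8=-3
a = 7: 7--2=9, 7-2=5, 7-5=2, 7-7=0, 7-8=-1
a = 8: 8--2=10, 8-2=6, 8-5=3, 8-7=1, 8-8=0
Collecting distinct values (and noting 0 appears from a-a):
A - A = {-10, -9, -7, -6, -5, -4, -3, -2, -1, 0, 1, 2, 3, 4, 5, 6, 7, 9, 10}
|A - A| = 19

A - A = {-10, -9, -7, -6, -5, -4, -3, -2, -1, 0, 1, 2, 3, 4, 5, 6, 7, 9, 10}


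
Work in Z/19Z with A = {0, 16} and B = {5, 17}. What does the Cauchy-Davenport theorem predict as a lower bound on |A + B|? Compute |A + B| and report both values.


Cauchy-Davenport: |A + B| ≥ min(p, |A| + |B| - 1) for A, B nonempty in Z/pZ.
|A| = 2, |B| = 2, p = 19.
CD lower bound = min(19, 2 + 2 - 1) = min(19, 3) = 3.
Compute A + B mod 19 directly:
a = 0: 0+5=5, 0+17=17
a = 16: 16+5=2, 16+17=14
A + B = {2, 5, 14, 17}, so |A + B| = 4.
Verify: 4 ≥ 3? Yes ✓.

CD lower bound = 3, actual |A + B| = 4.


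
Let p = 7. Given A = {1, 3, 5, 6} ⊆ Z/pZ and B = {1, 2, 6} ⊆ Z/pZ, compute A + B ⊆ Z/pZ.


Work in Z/7Z: reduce every sum a + b modulo 7.
Enumerate all 12 pairs:
a = 1: 1+1=2, 1+2=3, 1+6=0
a = 3: 3+1=4, 3+2=5, 3+6=2
a = 5: 5+1=6, 5+2=0, 5+6=4
a = 6: 6+1=0, 6+2=1, 6+6=5
Distinct residues collected: {0, 1, 2, 3, 4, 5, 6}
|A + B| = 7 (out of 7 total residues).

A + B = {0, 1, 2, 3, 4, 5, 6}


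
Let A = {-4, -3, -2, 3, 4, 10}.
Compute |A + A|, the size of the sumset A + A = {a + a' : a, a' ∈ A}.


A + A = {a + a' : a, a' ∈ A}; |A| = 6.
General bounds: 2|A| - 1 ≤ |A + A| ≤ |A|(|A|+1)/2, i.e. 11 ≤ |A + A| ≤ 21.
Lower bound 2|A|-1 is attained iff A is an arithmetic progression.
Enumerate sums a + a' for a ≤ a' (symmetric, so this suffices):
a = -4: -4+-4=-8, -4+-3=-7, -4+-2=-6, -4+3=-1, -4+4=0, -4+10=6
a = -3: -3+-3=-6, -3+-2=-5, -3+3=0, -3+4=1, -3+10=7
a = -2: -2+-2=-4, -2+3=1, -2+4=2, -2+10=8
a = 3: 3+3=6, 3+4=7, 3+10=13
a = 4: 4+4=8, 4+10=14
a = 10: 10+10=20
Distinct sums: {-8, -7, -6, -5, -4, -1, 0, 1, 2, 6, 7, 8, 13, 14, 20}
|A + A| = 15

|A + A| = 15


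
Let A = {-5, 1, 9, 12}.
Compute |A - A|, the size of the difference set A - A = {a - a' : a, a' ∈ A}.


A - A = {a - a' : a, a' ∈ A}; |A| = 4.
Bounds: 2|A|-1 ≤ |A - A| ≤ |A|² - |A| + 1, i.e. 7 ≤ |A - A| ≤ 13.
Note: 0 ∈ A - A always (from a - a). The set is symmetric: if d ∈ A - A then -d ∈ A - A.
Enumerate nonzero differences d = a - a' with a > a' (then include -d):
Positive differences: {3, 6, 8, 11, 14, 17}
Full difference set: {0} ∪ (positive diffs) ∪ (negative diffs).
|A - A| = 1 + 2·6 = 13 (matches direct enumeration: 13).

|A - A| = 13


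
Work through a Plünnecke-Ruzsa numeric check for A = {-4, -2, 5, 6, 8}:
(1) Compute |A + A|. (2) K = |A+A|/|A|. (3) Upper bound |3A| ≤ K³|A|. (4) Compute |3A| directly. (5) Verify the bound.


|A| = 5.
Step 1: Compute A + A by enumerating all 25 pairs.
A + A = {-8, -6, -4, 1, 2, 3, 4, 6, 10, 11, 12, 13, 14, 16}, so |A + A| = 14.
Step 2: Doubling constant K = |A + A|/|A| = 14/5 = 14/5 ≈ 2.8000.
Step 3: Plünnecke-Ruzsa gives |3A| ≤ K³·|A| = (2.8000)³ · 5 ≈ 109.7600.
Step 4: Compute 3A = A + A + A directly by enumerating all triples (a,b,c) ∈ A³; |3A| = 28.
Step 5: Check 28 ≤ 109.7600? Yes ✓.

K = 14/5, Plünnecke-Ruzsa bound K³|A| ≈ 109.7600, |3A| = 28, inequality holds.


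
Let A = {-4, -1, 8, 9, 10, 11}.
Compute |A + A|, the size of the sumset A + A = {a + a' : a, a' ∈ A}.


A + A = {a + a' : a, a' ∈ A}; |A| = 6.
General bounds: 2|A| - 1 ≤ |A + A| ≤ |A|(|A|+1)/2, i.e. 11 ≤ |A + A| ≤ 21.
Lower bound 2|A|-1 is attained iff A is an arithmetic progression.
Enumerate sums a + a' for a ≤ a' (symmetric, so this suffices):
a = -4: -4+-4=-8, -4+-1=-5, -4+8=4, -4+9=5, -4+10=6, -4+11=7
a = -1: -1+-1=-2, -1+8=7, -1+9=8, -1+10=9, -1+11=10
a = 8: 8+8=16, 8+9=17, 8+10=18, 8+11=19
a = 9: 9+9=18, 9+10=19, 9+11=20
a = 10: 10+10=20, 10+11=21
a = 11: 11+11=22
Distinct sums: {-8, -5, -2, 4, 5, 6, 7, 8, 9, 10, 16, 17, 18, 19, 20, 21, 22}
|A + A| = 17

|A + A| = 17


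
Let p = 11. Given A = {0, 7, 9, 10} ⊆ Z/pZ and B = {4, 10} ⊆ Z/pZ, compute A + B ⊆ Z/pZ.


Work in Z/11Z: reduce every sum a + b modulo 11.
Enumerate all 8 pairs:
a = 0: 0+4=4, 0+10=10
a = 7: 7+4=0, 7+10=6
a = 9: 9+4=2, 9+10=8
a = 10: 10+4=3, 10+10=9
Distinct residues collected: {0, 2, 3, 4, 6, 8, 9, 10}
|A + B| = 8 (out of 11 total residues).

A + B = {0, 2, 3, 4, 6, 8, 9, 10}


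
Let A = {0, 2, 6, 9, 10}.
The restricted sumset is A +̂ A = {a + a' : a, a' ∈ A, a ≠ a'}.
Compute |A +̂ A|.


Restricted sumset: A +̂ A = {a + a' : a ∈ A, a' ∈ A, a ≠ a'}.
Equivalently, take A + A and drop any sum 2a that is achievable ONLY as a + a for a ∈ A (i.e. sums representable only with equal summands).
Enumerate pairs (a, a') with a < a' (symmetric, so each unordered pair gives one sum; this covers all a ≠ a'):
  0 + 2 = 2
  0 + 6 = 6
  0 + 9 = 9
  0 + 10 = 10
  2 + 6 = 8
  2 + 9 = 11
  2 + 10 = 12
  6 + 9 = 15
  6 + 10 = 16
  9 + 10 = 19
Collected distinct sums: {2, 6, 8, 9, 10, 11, 12, 15, 16, 19}
|A +̂ A| = 10
(Reference bound: |A +̂ A| ≥ 2|A| - 3 for |A| ≥ 2, with |A| = 5 giving ≥ 7.)

|A +̂ A| = 10


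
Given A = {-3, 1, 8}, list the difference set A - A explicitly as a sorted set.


A - A = {a - a' : a, a' ∈ A}.
Compute a - a' for each ordered pair (a, a'):
a = -3: -3--3=0, -3-1=-4, -3-8=-11
a = 1: 1--3=4, 1-1=0, 1-8=-7
a = 8: 8--3=11, 8-1=7, 8-8=0
Collecting distinct values (and noting 0 appears from a-a):
A - A = {-11, -7, -4, 0, 4, 7, 11}
|A - A| = 7

A - A = {-11, -7, -4, 0, 4, 7, 11}


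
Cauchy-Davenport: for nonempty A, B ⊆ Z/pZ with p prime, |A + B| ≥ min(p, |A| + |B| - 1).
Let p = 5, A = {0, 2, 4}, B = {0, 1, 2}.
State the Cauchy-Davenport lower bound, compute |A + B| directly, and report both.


Cauchy-Davenport: |A + B| ≥ min(p, |A| + |B| - 1) for A, B nonempty in Z/pZ.
|A| = 3, |B| = 3, p = 5.
CD lower bound = min(5, 3 + 3 - 1) = min(5, 5) = 5.
Compute A + B mod 5 directly:
a = 0: 0+0=0, 0+1=1, 0+2=2
a = 2: 2+0=2, 2+1=3, 2+2=4
a = 4: 4+0=4, 4+1=0, 4+2=1
A + B = {0, 1, 2, 3, 4}, so |A + B| = 5.
Verify: 5 ≥ 5? Yes ✓.

CD lower bound = 5, actual |A + B| = 5.


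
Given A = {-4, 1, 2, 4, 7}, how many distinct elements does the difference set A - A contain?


A - A = {a - a' : a, a' ∈ A}; |A| = 5.
Bounds: 2|A|-1 ≤ |A - A| ≤ |A|² - |A| + 1, i.e. 9 ≤ |A - A| ≤ 21.
Note: 0 ∈ A - A always (from a - a). The set is symmetric: if d ∈ A - A then -d ∈ A - A.
Enumerate nonzero differences d = a - a' with a > a' (then include -d):
Positive differences: {1, 2, 3, 5, 6, 8, 11}
Full difference set: {0} ∪ (positive diffs) ∪ (negative diffs).
|A - A| = 1 + 2·7 = 15 (matches direct enumeration: 15).

|A - A| = 15


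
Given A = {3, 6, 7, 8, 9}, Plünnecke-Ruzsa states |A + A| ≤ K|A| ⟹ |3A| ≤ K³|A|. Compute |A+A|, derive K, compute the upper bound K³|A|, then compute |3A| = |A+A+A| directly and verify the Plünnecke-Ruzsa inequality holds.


|A| = 5.
Step 1: Compute A + A by enumerating all 25 pairs.
A + A = {6, 9, 10, 11, 12, 13, 14, 15, 16, 17, 18}, so |A + A| = 11.
Step 2: Doubling constant K = |A + A|/|A| = 11/5 = 11/5 ≈ 2.2000.
Step 3: Plünnecke-Ruzsa gives |3A| ≤ K³·|A| = (2.2000)³ · 5 ≈ 53.2400.
Step 4: Compute 3A = A + A + A directly by enumerating all triples (a,b,c) ∈ A³; |3A| = 17.
Step 5: Check 17 ≤ 53.2400? Yes ✓.

K = 11/5, Plünnecke-Ruzsa bound K³|A| ≈ 53.2400, |3A| = 17, inequality holds.


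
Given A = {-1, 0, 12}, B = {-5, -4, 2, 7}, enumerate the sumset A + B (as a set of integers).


A + B = {a + b : a ∈ A, b ∈ B}.
Enumerate all |A|·|B| = 3·4 = 12 pairs (a, b) and collect distinct sums.
a = -1: -1+-5=-6, -1+-4=-5, -1+2=1, -1+7=6
a = 0: 0+-5=-5, 0+-4=-4, 0+2=2, 0+7=7
a = 12: 12+-5=7, 12+-4=8, 12+2=14, 12+7=19
Collecting distinct sums: A + B = {-6, -5, -4, 1, 2, 6, 7, 8, 14, 19}
|A + B| = 10

A + B = {-6, -5, -4, 1, 2, 6, 7, 8, 14, 19}


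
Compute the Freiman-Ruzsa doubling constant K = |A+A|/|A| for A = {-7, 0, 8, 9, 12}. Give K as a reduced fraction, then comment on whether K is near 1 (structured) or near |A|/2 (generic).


|A| = 5.
Compute A + A by enumerating all 25 pairs.
A + A = {-14, -7, 0, 1, 2, 5, 8, 9, 12, 16, 17, 18, 20, 21, 24}, so |A + A| = 15.
K = |A + A| / |A| = 15/5 = 3/1 ≈ 3.0000.
Reference: AP of size 5 gives K = 9/5 ≈ 1.8000; a fully generic set of size 5 gives K ≈ 3.0000.

|A| = 5, |A + A| = 15, K = 15/5 = 3/1.


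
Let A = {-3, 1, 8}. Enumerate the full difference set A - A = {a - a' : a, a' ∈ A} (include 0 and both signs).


A - A = {a - a' : a, a' ∈ A}.
Compute a - a' for each ordered pair (a, a'):
a = -3: -3--3=0, -3-1=-4, -3-8=-11
a = 1: 1--3=4, 1-1=0, 1-8=-7
a = 8: 8--3=11, 8-1=7, 8-8=0
Collecting distinct values (and noting 0 appears from a-a):
A - A = {-11, -7, -4, 0, 4, 7, 11}
|A - A| = 7

A - A = {-11, -7, -4, 0, 4, 7, 11}


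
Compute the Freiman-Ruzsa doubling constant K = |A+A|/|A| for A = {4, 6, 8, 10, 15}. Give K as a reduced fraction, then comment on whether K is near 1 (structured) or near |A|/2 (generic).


|A| = 5.
Compute A + A by enumerating all 25 pairs.
A + A = {8, 10, 12, 14, 16, 18, 19, 20, 21, 23, 25, 30}, so |A + A| = 12.
K = |A + A| / |A| = 12/5 (already in lowest terms) ≈ 2.4000.
Reference: AP of size 5 gives K = 9/5 ≈ 1.8000; a fully generic set of size 5 gives K ≈ 3.0000.

|A| = 5, |A + A| = 12, K = 12/5.


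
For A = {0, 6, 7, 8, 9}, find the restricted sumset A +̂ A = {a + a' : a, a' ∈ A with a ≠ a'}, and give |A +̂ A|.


Restricted sumset: A +̂ A = {a + a' : a ∈ A, a' ∈ A, a ≠ a'}.
Equivalently, take A + A and drop any sum 2a that is achievable ONLY as a + a for a ∈ A (i.e. sums representable only with equal summands).
Enumerate pairs (a, a') with a < a' (symmetric, so each unordered pair gives one sum; this covers all a ≠ a'):
  0 + 6 = 6
  0 + 7 = 7
  0 + 8 = 8
  0 + 9 = 9
  6 + 7 = 13
  6 + 8 = 14
  6 + 9 = 15
  7 + 8 = 15
  7 + 9 = 16
  8 + 9 = 17
Collected distinct sums: {6, 7, 8, 9, 13, 14, 15, 16, 17}
|A +̂ A| = 9
(Reference bound: |A +̂ A| ≥ 2|A| - 3 for |A| ≥ 2, with |A| = 5 giving ≥ 7.)

|A +̂ A| = 9


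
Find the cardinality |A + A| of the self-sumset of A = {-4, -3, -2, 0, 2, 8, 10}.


A + A = {a + a' : a, a' ∈ A}; |A| = 7.
General bounds: 2|A| - 1 ≤ |A + A| ≤ |A|(|A|+1)/2, i.e. 13 ≤ |A + A| ≤ 28.
Lower bound 2|A|-1 is attained iff A is an arithmetic progression.
Enumerate sums a + a' for a ≤ a' (symmetric, so this suffices):
a = -4: -4+-4=-8, -4+-3=-7, -4+-2=-6, -4+0=-4, -4+2=-2, -4+8=4, -4+10=6
a = -3: -3+-3=-6, -3+-2=-5, -3+0=-3, -3+2=-1, -3+8=5, -3+10=7
a = -2: -2+-2=-4, -2+0=-2, -2+2=0, -2+8=6, -2+10=8
a = 0: 0+0=0, 0+2=2, 0+8=8, 0+10=10
a = 2: 2+2=4, 2+8=10, 2+10=12
a = 8: 8+8=16, 8+10=18
a = 10: 10+10=20
Distinct sums: {-8, -7, -6, -5, -4, -3, -2, -1, 0, 2, 4, 5, 6, 7, 8, 10, 12, 16, 18, 20}
|A + A| = 20

|A + A| = 20


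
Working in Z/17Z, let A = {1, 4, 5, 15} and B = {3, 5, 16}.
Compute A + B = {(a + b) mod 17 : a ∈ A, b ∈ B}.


Work in Z/17Z: reduce every sum a + b modulo 17.
Enumerate all 12 pairs:
a = 1: 1+3=4, 1+5=6, 1+16=0
a = 4: 4+3=7, 4+5=9, 4+16=3
a = 5: 5+3=8, 5+5=10, 5+16=4
a = 15: 15+3=1, 15+5=3, 15+16=14
Distinct residues collected: {0, 1, 3, 4, 6, 7, 8, 9, 10, 14}
|A + B| = 10 (out of 17 total residues).

A + B = {0, 1, 3, 4, 6, 7, 8, 9, 10, 14}


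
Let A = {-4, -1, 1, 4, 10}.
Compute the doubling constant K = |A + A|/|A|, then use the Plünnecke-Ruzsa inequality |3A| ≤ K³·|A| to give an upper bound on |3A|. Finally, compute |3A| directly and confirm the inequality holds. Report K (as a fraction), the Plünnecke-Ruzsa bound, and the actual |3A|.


|A| = 5.
Step 1: Compute A + A by enumerating all 25 pairs.
A + A = {-8, -5, -3, -2, 0, 2, 3, 5, 6, 8, 9, 11, 14, 20}, so |A + A| = 14.
Step 2: Doubling constant K = |A + A|/|A| = 14/5 = 14/5 ≈ 2.8000.
Step 3: Plünnecke-Ruzsa gives |3A| ≤ K³·|A| = (2.8000)³ · 5 ≈ 109.7600.
Step 4: Compute 3A = A + A + A directly by enumerating all triples (a,b,c) ∈ A³; |3A| = 27.
Step 5: Check 27 ≤ 109.7600? Yes ✓.

K = 14/5, Plünnecke-Ruzsa bound K³|A| ≈ 109.7600, |3A| = 27, inequality holds.


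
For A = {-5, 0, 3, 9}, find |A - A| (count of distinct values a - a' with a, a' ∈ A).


A - A = {a - a' : a, a' ∈ A}; |A| = 4.
Bounds: 2|A|-1 ≤ |A - A| ≤ |A|² - |A| + 1, i.e. 7 ≤ |A - A| ≤ 13.
Note: 0 ∈ A - A always (from a - a). The set is symmetric: if d ∈ A - A then -d ∈ A - A.
Enumerate nonzero differences d = a - a' with a > a' (then include -d):
Positive differences: {3, 5, 6, 8, 9, 14}
Full difference set: {0} ∪ (positive diffs) ∪ (negative diffs).
|A - A| = 1 + 2·6 = 13 (matches direct enumeration: 13).

|A - A| = 13


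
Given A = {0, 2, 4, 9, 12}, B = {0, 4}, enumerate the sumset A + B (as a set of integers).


A + B = {a + b : a ∈ A, b ∈ B}.
Enumerate all |A|·|B| = 5·2 = 10 pairs (a, b) and collect distinct sums.
a = 0: 0+0=0, 0+4=4
a = 2: 2+0=2, 2+4=6
a = 4: 4+0=4, 4+4=8
a = 9: 9+0=9, 9+4=13
a = 12: 12+0=12, 12+4=16
Collecting distinct sums: A + B = {0, 2, 4, 6, 8, 9, 12, 13, 16}
|A + B| = 9

A + B = {0, 2, 4, 6, 8, 9, 12, 13, 16}


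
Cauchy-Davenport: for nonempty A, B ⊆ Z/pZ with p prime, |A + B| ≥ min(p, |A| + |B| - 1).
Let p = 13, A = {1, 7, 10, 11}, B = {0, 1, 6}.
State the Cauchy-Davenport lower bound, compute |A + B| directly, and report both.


Cauchy-Davenport: |A + B| ≥ min(p, |A| + |B| - 1) for A, B nonempty in Z/pZ.
|A| = 4, |B| = 3, p = 13.
CD lower bound = min(13, 4 + 3 - 1) = min(13, 6) = 6.
Compute A + B mod 13 directly:
a = 1: 1+0=1, 1+1=2, 1+6=7
a = 7: 7+0=7, 7+1=8, 7+6=0
a = 10: 10+0=10, 10+1=11, 10+6=3
a = 11: 11+0=11, 11+1=12, 11+6=4
A + B = {0, 1, 2, 3, 4, 7, 8, 10, 11, 12}, so |A + B| = 10.
Verify: 10 ≥ 6? Yes ✓.

CD lower bound = 6, actual |A + B| = 10.


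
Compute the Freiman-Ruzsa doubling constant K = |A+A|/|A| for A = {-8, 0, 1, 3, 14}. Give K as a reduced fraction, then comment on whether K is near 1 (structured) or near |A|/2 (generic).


|A| = 5.
Compute A + A by enumerating all 25 pairs.
A + A = {-16, -8, -7, -5, 0, 1, 2, 3, 4, 6, 14, 15, 17, 28}, so |A + A| = 14.
K = |A + A| / |A| = 14/5 (already in lowest terms) ≈ 2.8000.
Reference: AP of size 5 gives K = 9/5 ≈ 1.8000; a fully generic set of size 5 gives K ≈ 3.0000.

|A| = 5, |A + A| = 14, K = 14/5.


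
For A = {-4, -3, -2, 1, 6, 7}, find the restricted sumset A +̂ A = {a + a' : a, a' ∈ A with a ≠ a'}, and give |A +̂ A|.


Restricted sumset: A +̂ A = {a + a' : a ∈ A, a' ∈ A, a ≠ a'}.
Equivalently, take A + A and drop any sum 2a that is achievable ONLY as a + a for a ∈ A (i.e. sums representable only with equal summands).
Enumerate pairs (a, a') with a < a' (symmetric, so each unordered pair gives one sum; this covers all a ≠ a'):
  -4 + -3 = -7
  -4 + -2 = -6
  -4 + 1 = -3
  -4 + 6 = 2
  -4 + 7 = 3
  -3 + -2 = -5
  -3 + 1 = -2
  -3 + 6 = 3
  -3 + 7 = 4
  -2 + 1 = -1
  -2 + 6 = 4
  -2 + 7 = 5
  1 + 6 = 7
  1 + 7 = 8
  6 + 7 = 13
Collected distinct sums: {-7, -6, -5, -3, -2, -1, 2, 3, 4, 5, 7, 8, 13}
|A +̂ A| = 13
(Reference bound: |A +̂ A| ≥ 2|A| - 3 for |A| ≥ 2, with |A| = 6 giving ≥ 9.)

|A +̂ A| = 13


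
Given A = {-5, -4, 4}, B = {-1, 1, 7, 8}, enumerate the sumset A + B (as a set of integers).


A + B = {a + b : a ∈ A, b ∈ B}.
Enumerate all |A|·|B| = 3·4 = 12 pairs (a, b) and collect distinct sums.
a = -5: -5+-1=-6, -5+1=-4, -5+7=2, -5+8=3
a = -4: -4+-1=-5, -4+1=-3, -4+7=3, -4+8=4
a = 4: 4+-1=3, 4+1=5, 4+7=11, 4+8=12
Collecting distinct sums: A + B = {-6, -5, -4, -3, 2, 3, 4, 5, 11, 12}
|A + B| = 10

A + B = {-6, -5, -4, -3, 2, 3, 4, 5, 11, 12}


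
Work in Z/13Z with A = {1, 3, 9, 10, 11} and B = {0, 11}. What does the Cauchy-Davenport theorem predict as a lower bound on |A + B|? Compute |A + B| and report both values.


Cauchy-Davenport: |A + B| ≥ min(p, |A| + |B| - 1) for A, B nonempty in Z/pZ.
|A| = 5, |B| = 2, p = 13.
CD lower bound = min(13, 5 + 2 - 1) = min(13, 6) = 6.
Compute A + B mod 13 directly:
a = 1: 1+0=1, 1+11=12
a = 3: 3+0=3, 3+11=1
a = 9: 9+0=9, 9+11=7
a = 10: 10+0=10, 10+11=8
a = 11: 11+0=11, 11+11=9
A + B = {1, 3, 7, 8, 9, 10, 11, 12}, so |A + B| = 8.
Verify: 8 ≥ 6? Yes ✓.

CD lower bound = 6, actual |A + B| = 8.


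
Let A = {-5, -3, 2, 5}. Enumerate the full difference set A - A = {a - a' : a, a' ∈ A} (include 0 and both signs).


A - A = {a - a' : a, a' ∈ A}.
Compute a - a' for each ordered pair (a, a'):
a = -5: -5--5=0, -5--3=-2, -5-2=-7, -5-5=-10
a = -3: -3--5=2, -3--3=0, -3-2=-5, -3-5=-8
a = 2: 2--5=7, 2--3=5, 2-2=0, 2-5=-3
a = 5: 5--5=10, 5--3=8, 5-2=3, 5-5=0
Collecting distinct values (and noting 0 appears from a-a):
A - A = {-10, -8, -7, -5, -3, -2, 0, 2, 3, 5, 7, 8, 10}
|A - A| = 13

A - A = {-10, -8, -7, -5, -3, -2, 0, 2, 3, 5, 7, 8, 10}


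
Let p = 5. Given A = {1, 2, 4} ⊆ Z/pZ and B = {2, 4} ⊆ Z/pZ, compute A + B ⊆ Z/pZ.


Work in Z/5Z: reduce every sum a + b modulo 5.
Enumerate all 6 pairs:
a = 1: 1+2=3, 1+4=0
a = 2: 2+2=4, 2+4=1
a = 4: 4+2=1, 4+4=3
Distinct residues collected: {0, 1, 3, 4}
|A + B| = 4 (out of 5 total residues).

A + B = {0, 1, 3, 4}


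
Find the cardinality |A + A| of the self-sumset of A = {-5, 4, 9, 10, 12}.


A + A = {a + a' : a, a' ∈ A}; |A| = 5.
General bounds: 2|A| - 1 ≤ |A + A| ≤ |A|(|A|+1)/2, i.e. 9 ≤ |A + A| ≤ 15.
Lower bound 2|A|-1 is attained iff A is an arithmetic progression.
Enumerate sums a + a' for a ≤ a' (symmetric, so this suffices):
a = -5: -5+-5=-10, -5+4=-1, -5+9=4, -5+10=5, -5+12=7
a = 4: 4+4=8, 4+9=13, 4+10=14, 4+12=16
a = 9: 9+9=18, 9+10=19, 9+12=21
a = 10: 10+10=20, 10+12=22
a = 12: 12+12=24
Distinct sums: {-10, -1, 4, 5, 7, 8, 13, 14, 16, 18, 19, 20, 21, 22, 24}
|A + A| = 15

|A + A| = 15


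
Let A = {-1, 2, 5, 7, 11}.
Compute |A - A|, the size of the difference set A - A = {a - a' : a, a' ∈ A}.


A - A = {a - a' : a, a' ∈ A}; |A| = 5.
Bounds: 2|A|-1 ≤ |A - A| ≤ |A|² - |A| + 1, i.e. 9 ≤ |A - A| ≤ 21.
Note: 0 ∈ A - A always (from a - a). The set is symmetric: if d ∈ A - A then -d ∈ A - A.
Enumerate nonzero differences d = a - a' with a > a' (then include -d):
Positive differences: {2, 3, 4, 5, 6, 8, 9, 12}
Full difference set: {0} ∪ (positive diffs) ∪ (negative diffs).
|A - A| = 1 + 2·8 = 17 (matches direct enumeration: 17).

|A - A| = 17


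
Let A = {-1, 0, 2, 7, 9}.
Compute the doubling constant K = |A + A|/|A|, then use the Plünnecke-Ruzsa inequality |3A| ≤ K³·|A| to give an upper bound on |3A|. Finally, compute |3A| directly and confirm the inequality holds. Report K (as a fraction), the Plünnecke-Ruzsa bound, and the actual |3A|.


|A| = 5.
Step 1: Compute A + A by enumerating all 25 pairs.
A + A = {-2, -1, 0, 1, 2, 4, 6, 7, 8, 9, 11, 14, 16, 18}, so |A + A| = 14.
Step 2: Doubling constant K = |A + A|/|A| = 14/5 = 14/5 ≈ 2.8000.
Step 3: Plünnecke-Ruzsa gives |3A| ≤ K³·|A| = (2.8000)³ · 5 ≈ 109.7600.
Step 4: Compute 3A = A + A + A directly by enumerating all triples (a,b,c) ∈ A³; |3A| = 26.
Step 5: Check 26 ≤ 109.7600? Yes ✓.

K = 14/5, Plünnecke-Ruzsa bound K³|A| ≈ 109.7600, |3A| = 26, inequality holds.


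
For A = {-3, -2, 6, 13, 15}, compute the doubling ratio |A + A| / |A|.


|A| = 5.
Compute A + A by enumerating all 25 pairs.
A + A = {-6, -5, -4, 3, 4, 10, 11, 12, 13, 19, 21, 26, 28, 30}, so |A + A| = 14.
K = |A + A| / |A| = 14/5 (already in lowest terms) ≈ 2.8000.
Reference: AP of size 5 gives K = 9/5 ≈ 1.8000; a fully generic set of size 5 gives K ≈ 3.0000.

|A| = 5, |A + A| = 14, K = 14/5.


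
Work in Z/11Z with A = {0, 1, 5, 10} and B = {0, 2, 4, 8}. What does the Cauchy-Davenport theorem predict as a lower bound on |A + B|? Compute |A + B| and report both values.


Cauchy-Davenport: |A + B| ≥ min(p, |A| + |B| - 1) for A, B nonempty in Z/pZ.
|A| = 4, |B| = 4, p = 11.
CD lower bound = min(11, 4 + 4 - 1) = min(11, 7) = 7.
Compute A + B mod 11 directly:
a = 0: 0+0=0, 0+2=2, 0+4=4, 0+8=8
a = 1: 1+0=1, 1+2=3, 1+4=5, 1+8=9
a = 5: 5+0=5, 5+2=7, 5+4=9, 5+8=2
a = 10: 10+0=10, 10+2=1, 10+4=3, 10+8=7
A + B = {0, 1, 2, 3, 4, 5, 7, 8, 9, 10}, so |A + B| = 10.
Verify: 10 ≥ 7? Yes ✓.

CD lower bound = 7, actual |A + B| = 10.


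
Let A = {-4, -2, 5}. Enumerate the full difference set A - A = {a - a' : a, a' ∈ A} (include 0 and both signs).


A - A = {a - a' : a, a' ∈ A}.
Compute a - a' for each ordered pair (a, a'):
a = -4: -4--4=0, -4--2=-2, -4-5=-9
a = -2: -2--4=2, -2--2=0, -2-5=-7
a = 5: 5--4=9, 5--2=7, 5-5=0
Collecting distinct values (and noting 0 appears from a-a):
A - A = {-9, -7, -2, 0, 2, 7, 9}
|A - A| = 7

A - A = {-9, -7, -2, 0, 2, 7, 9}


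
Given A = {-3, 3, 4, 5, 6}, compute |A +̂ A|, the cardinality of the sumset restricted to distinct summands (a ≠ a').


Restricted sumset: A +̂ A = {a + a' : a ∈ A, a' ∈ A, a ≠ a'}.
Equivalently, take A + A and drop any sum 2a that is achievable ONLY as a + a for a ∈ A (i.e. sums representable only with equal summands).
Enumerate pairs (a, a') with a < a' (symmetric, so each unordered pair gives one sum; this covers all a ≠ a'):
  -3 + 3 = 0
  -3 + 4 = 1
  -3 + 5 = 2
  -3 + 6 = 3
  3 + 4 = 7
  3 + 5 = 8
  3 + 6 = 9
  4 + 5 = 9
  4 + 6 = 10
  5 + 6 = 11
Collected distinct sums: {0, 1, 2, 3, 7, 8, 9, 10, 11}
|A +̂ A| = 9
(Reference bound: |A +̂ A| ≥ 2|A| - 3 for |A| ≥ 2, with |A| = 5 giving ≥ 7.)

|A +̂ A| = 9


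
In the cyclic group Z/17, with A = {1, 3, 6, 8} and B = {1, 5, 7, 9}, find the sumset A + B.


Work in Z/17Z: reduce every sum a + b modulo 17.
Enumerate all 16 pairs:
a = 1: 1+1=2, 1+5=6, 1+7=8, 1+9=10
a = 3: 3+1=4, 3+5=8, 3+7=10, 3+9=12
a = 6: 6+1=7, 6+5=11, 6+7=13, 6+9=15
a = 8: 8+1=9, 8+5=13, 8+7=15, 8+9=0
Distinct residues collected: {0, 2, 4, 6, 7, 8, 9, 10, 11, 12, 13, 15}
|A + B| = 12 (out of 17 total residues).

A + B = {0, 2, 4, 6, 7, 8, 9, 10, 11, 12, 13, 15}


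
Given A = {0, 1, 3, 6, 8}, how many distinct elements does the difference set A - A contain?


A - A = {a - a' : a, a' ∈ A}; |A| = 5.
Bounds: 2|A|-1 ≤ |A - A| ≤ |A|² - |A| + 1, i.e. 9 ≤ |A - A| ≤ 21.
Note: 0 ∈ A - A always (from a - a). The set is symmetric: if d ∈ A - A then -d ∈ A - A.
Enumerate nonzero differences d = a - a' with a > a' (then include -d):
Positive differences: {1, 2, 3, 5, 6, 7, 8}
Full difference set: {0} ∪ (positive diffs) ∪ (negative diffs).
|A - A| = 1 + 2·7 = 15 (matches direct enumeration: 15).

|A - A| = 15


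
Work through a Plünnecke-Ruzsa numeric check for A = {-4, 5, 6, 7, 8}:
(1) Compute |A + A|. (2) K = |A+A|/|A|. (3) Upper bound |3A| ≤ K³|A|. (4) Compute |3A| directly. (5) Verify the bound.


|A| = 5.
Step 1: Compute A + A by enumerating all 25 pairs.
A + A = {-8, 1, 2, 3, 4, 10, 11, 12, 13, 14, 15, 16}, so |A + A| = 12.
Step 2: Doubling constant K = |A + A|/|A| = 12/5 = 12/5 ≈ 2.4000.
Step 3: Plünnecke-Ruzsa gives |3A| ≤ K³·|A| = (2.4000)³ · 5 ≈ 69.1200.
Step 4: Compute 3A = A + A + A directly by enumerating all triples (a,b,c) ∈ A³; |3A| = 22.
Step 5: Check 22 ≤ 69.1200? Yes ✓.

K = 12/5, Plünnecke-Ruzsa bound K³|A| ≈ 69.1200, |3A| = 22, inequality holds.


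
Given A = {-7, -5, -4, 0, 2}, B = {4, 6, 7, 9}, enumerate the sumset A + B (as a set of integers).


A + B = {a + b : a ∈ A, b ∈ B}.
Enumerate all |A|·|B| = 5·4 = 20 pairs (a, b) and collect distinct sums.
a = -7: -7+4=-3, -7+6=-1, -7+7=0, -7+9=2
a = -5: -5+4=-1, -5+6=1, -5+7=2, -5+9=4
a = -4: -4+4=0, -4+6=2, -4+7=3, -4+9=5
a = 0: 0+4=4, 0+6=6, 0+7=7, 0+9=9
a = 2: 2+4=6, 2+6=8, 2+7=9, 2+9=11
Collecting distinct sums: A + B = {-3, -1, 0, 1, 2, 3, 4, 5, 6, 7, 8, 9, 11}
|A + B| = 13

A + B = {-3, -1, 0, 1, 2, 3, 4, 5, 6, 7, 8, 9, 11}


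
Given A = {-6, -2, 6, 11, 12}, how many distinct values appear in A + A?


A + A = {a + a' : a, a' ∈ A}; |A| = 5.
General bounds: 2|A| - 1 ≤ |A + A| ≤ |A|(|A|+1)/2, i.e. 9 ≤ |A + A| ≤ 15.
Lower bound 2|A|-1 is attained iff A is an arithmetic progression.
Enumerate sums a + a' for a ≤ a' (symmetric, so this suffices):
a = -6: -6+-6=-12, -6+-2=-8, -6+6=0, -6+11=5, -6+12=6
a = -2: -2+-2=-4, -2+6=4, -2+11=9, -2+12=10
a = 6: 6+6=12, 6+11=17, 6+12=18
a = 11: 11+11=22, 11+12=23
a = 12: 12+12=24
Distinct sums: {-12, -8, -4, 0, 4, 5, 6, 9, 10, 12, 17, 18, 22, 23, 24}
|A + A| = 15

|A + A| = 15


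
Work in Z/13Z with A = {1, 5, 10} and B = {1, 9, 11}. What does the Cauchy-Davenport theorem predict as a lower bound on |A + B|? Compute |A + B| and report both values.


Cauchy-Davenport: |A + B| ≥ min(p, |A| + |B| - 1) for A, B nonempty in Z/pZ.
|A| = 3, |B| = 3, p = 13.
CD lower bound = min(13, 3 + 3 - 1) = min(13, 5) = 5.
Compute A + B mod 13 directly:
a = 1: 1+1=2, 1+9=10, 1+11=12
a = 5: 5+1=6, 5+9=1, 5+11=3
a = 10: 10+1=11, 10+9=6, 10+11=8
A + B = {1, 2, 3, 6, 8, 10, 11, 12}, so |A + B| = 8.
Verify: 8 ≥ 5? Yes ✓.

CD lower bound = 5, actual |A + B| = 8.


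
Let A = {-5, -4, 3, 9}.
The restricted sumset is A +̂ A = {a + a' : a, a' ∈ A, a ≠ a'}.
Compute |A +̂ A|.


Restricted sumset: A +̂ A = {a + a' : a ∈ A, a' ∈ A, a ≠ a'}.
Equivalently, take A + A and drop any sum 2a that is achievable ONLY as a + a for a ∈ A (i.e. sums representable only with equal summands).
Enumerate pairs (a, a') with a < a' (symmetric, so each unordered pair gives one sum; this covers all a ≠ a'):
  -5 + -4 = -9
  -5 + 3 = -2
  -5 + 9 = 4
  -4 + 3 = -1
  -4 + 9 = 5
  3 + 9 = 12
Collected distinct sums: {-9, -2, -1, 4, 5, 12}
|A +̂ A| = 6
(Reference bound: |A +̂ A| ≥ 2|A| - 3 for |A| ≥ 2, with |A| = 4 giving ≥ 5.)

|A +̂ A| = 6


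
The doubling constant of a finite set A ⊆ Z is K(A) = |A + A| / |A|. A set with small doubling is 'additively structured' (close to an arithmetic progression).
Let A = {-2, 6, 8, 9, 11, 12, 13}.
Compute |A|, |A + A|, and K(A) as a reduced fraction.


|A| = 7.
Compute A + A by enumerating all 49 pairs.
A + A = {-4, 4, 6, 7, 9, 10, 11, 12, 14, 15, 16, 17, 18, 19, 20, 21, 22, 23, 24, 25, 26}, so |A + A| = 21.
K = |A + A| / |A| = 21/7 = 3/1 ≈ 3.0000.
Reference: AP of size 7 gives K = 13/7 ≈ 1.8571; a fully generic set of size 7 gives K ≈ 4.0000.

|A| = 7, |A + A| = 21, K = 21/7 = 3/1.


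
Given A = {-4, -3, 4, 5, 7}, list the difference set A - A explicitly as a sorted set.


A - A = {a - a' : a, a' ∈ A}.
Compute a - a' for each ordered pair (a, a'):
a = -4: -4--4=0, -4--3=-1, -4-4=-8, -4-5=-9, -4-7=-11
a = -3: -3--4=1, -3--3=0, -3-4=-7, -3-5=-8, -3-7=-10
a = 4: 4--4=8, 4--3=7, 4-4=0, 4-5=-1, 4-7=-3
a = 5: 5--4=9, 5--3=8, 5-4=1, 5-5=0, 5-7=-2
a = 7: 7--4=11, 7--3=10, 7-4=3, 7-5=2, 7-7=0
Collecting distinct values (and noting 0 appears from a-a):
A - A = {-11, -10, -9, -8, -7, -3, -2, -1, 0, 1, 2, 3, 7, 8, 9, 10, 11}
|A - A| = 17

A - A = {-11, -10, -9, -8, -7, -3, -2, -1, 0, 1, 2, 3, 7, 8, 9, 10, 11}


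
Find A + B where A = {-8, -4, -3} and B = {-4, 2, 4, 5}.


A + B = {a + b : a ∈ A, b ∈ B}.
Enumerate all |A|·|B| = 3·4 = 12 pairs (a, b) and collect distinct sums.
a = -8: -8+-4=-12, -8+2=-6, -8+4=-4, -8+5=-3
a = -4: -4+-4=-8, -4+2=-2, -4+4=0, -4+5=1
a = -3: -3+-4=-7, -3+2=-1, -3+4=1, -3+5=2
Collecting distinct sums: A + B = {-12, -8, -7, -6, -4, -3, -2, -1, 0, 1, 2}
|A + B| = 11

A + B = {-12, -8, -7, -6, -4, -3, -2, -1, 0, 1, 2}


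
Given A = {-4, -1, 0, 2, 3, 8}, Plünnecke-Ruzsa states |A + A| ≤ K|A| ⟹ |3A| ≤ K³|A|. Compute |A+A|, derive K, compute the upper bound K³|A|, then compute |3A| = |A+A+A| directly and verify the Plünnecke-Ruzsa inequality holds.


|A| = 6.
Step 1: Compute A + A by enumerating all 36 pairs.
A + A = {-8, -5, -4, -2, -1, 0, 1, 2, 3, 4, 5, 6, 7, 8, 10, 11, 16}, so |A + A| = 17.
Step 2: Doubling constant K = |A + A|/|A| = 17/6 = 17/6 ≈ 2.8333.
Step 3: Plünnecke-Ruzsa gives |3A| ≤ K³·|A| = (2.8333)³ · 6 ≈ 136.4722.
Step 4: Compute 3A = A + A + A directly by enumerating all triples (a,b,c) ∈ A³; |3A| = 29.
Step 5: Check 29 ≤ 136.4722? Yes ✓.

K = 17/6, Plünnecke-Ruzsa bound K³|A| ≈ 136.4722, |3A| = 29, inequality holds.


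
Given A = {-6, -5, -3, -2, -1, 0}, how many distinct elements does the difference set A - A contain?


A - A = {a - a' : a, a' ∈ A}; |A| = 6.
Bounds: 2|A|-1 ≤ |A - A| ≤ |A|² - |A| + 1, i.e. 11 ≤ |A - A| ≤ 31.
Note: 0 ∈ A - A always (from a - a). The set is symmetric: if d ∈ A - A then -d ∈ A - A.
Enumerate nonzero differences d = a - a' with a > a' (then include -d):
Positive differences: {1, 2, 3, 4, 5, 6}
Full difference set: {0} ∪ (positive diffs) ∪ (negative diffs).
|A - A| = 1 + 2·6 = 13 (matches direct enumeration: 13).

|A - A| = 13


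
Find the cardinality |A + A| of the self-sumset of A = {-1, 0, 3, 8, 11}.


A + A = {a + a' : a, a' ∈ A}; |A| = 5.
General bounds: 2|A| - 1 ≤ |A + A| ≤ |A|(|A|+1)/2, i.e. 9 ≤ |A + A| ≤ 15.
Lower bound 2|A|-1 is attained iff A is an arithmetic progression.
Enumerate sums a + a' for a ≤ a' (symmetric, so this suffices):
a = -1: -1+-1=-2, -1+0=-1, -1+3=2, -1+8=7, -1+11=10
a = 0: 0+0=0, 0+3=3, 0+8=8, 0+11=11
a = 3: 3+3=6, 3+8=11, 3+11=14
a = 8: 8+8=16, 8+11=19
a = 11: 11+11=22
Distinct sums: {-2, -1, 0, 2, 3, 6, 7, 8, 10, 11, 14, 16, 19, 22}
|A + A| = 14

|A + A| = 14


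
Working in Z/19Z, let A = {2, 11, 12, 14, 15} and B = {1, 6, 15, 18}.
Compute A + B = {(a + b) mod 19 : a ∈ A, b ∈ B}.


Work in Z/19Z: reduce every sum a + b modulo 19.
Enumerate all 20 pairs:
a = 2: 2+1=3, 2+6=8, 2+15=17, 2+18=1
a = 11: 11+1=12, 11+6=17, 11+15=7, 11+18=10
a = 12: 12+1=13, 12+6=18, 12+15=8, 12+18=11
a = 14: 14+1=15, 14+6=1, 14+15=10, 14+18=13
a = 15: 15+1=16, 15+6=2, 15+15=11, 15+18=14
Distinct residues collected: {1, 2, 3, 7, 8, 10, 11, 12, 13, 14, 15, 16, 17, 18}
|A + B| = 14 (out of 19 total residues).

A + B = {1, 2, 3, 7, 8, 10, 11, 12, 13, 14, 15, 16, 17, 18}


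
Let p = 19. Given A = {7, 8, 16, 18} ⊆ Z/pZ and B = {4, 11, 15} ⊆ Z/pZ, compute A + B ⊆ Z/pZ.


Work in Z/19Z: reduce every sum a + b modulo 19.
Enumerate all 12 pairs:
a = 7: 7+4=11, 7+11=18, 7+15=3
a = 8: 8+4=12, 8+11=0, 8+15=4
a = 16: 16+4=1, 16+11=8, 16+15=12
a = 18: 18+4=3, 18+11=10, 18+15=14
Distinct residues collected: {0, 1, 3, 4, 8, 10, 11, 12, 14, 18}
|A + B| = 10 (out of 19 total residues).

A + B = {0, 1, 3, 4, 8, 10, 11, 12, 14, 18}


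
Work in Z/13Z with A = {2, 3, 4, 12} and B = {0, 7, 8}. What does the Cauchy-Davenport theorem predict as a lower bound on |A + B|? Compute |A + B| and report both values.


Cauchy-Davenport: |A + B| ≥ min(p, |A| + |B| - 1) for A, B nonempty in Z/pZ.
|A| = 4, |B| = 3, p = 13.
CD lower bound = min(13, 4 + 3 - 1) = min(13, 6) = 6.
Compute A + B mod 13 directly:
a = 2: 2+0=2, 2+7=9, 2+8=10
a = 3: 3+0=3, 3+7=10, 3+8=11
a = 4: 4+0=4, 4+7=11, 4+8=12
a = 12: 12+0=12, 12+7=6, 12+8=7
A + B = {2, 3, 4, 6, 7, 9, 10, 11, 12}, so |A + B| = 9.
Verify: 9 ≥ 6? Yes ✓.

CD lower bound = 6, actual |A + B| = 9.


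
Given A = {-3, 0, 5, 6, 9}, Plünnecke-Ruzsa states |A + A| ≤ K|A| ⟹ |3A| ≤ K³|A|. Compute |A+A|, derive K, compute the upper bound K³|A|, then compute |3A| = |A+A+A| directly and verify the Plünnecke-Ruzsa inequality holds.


|A| = 5.
Step 1: Compute A + A by enumerating all 25 pairs.
A + A = {-6, -3, 0, 2, 3, 5, 6, 9, 10, 11, 12, 14, 15, 18}, so |A + A| = 14.
Step 2: Doubling constant K = |A + A|/|A| = 14/5 = 14/5 ≈ 2.8000.
Step 3: Plünnecke-Ruzsa gives |3A| ≤ K³·|A| = (2.8000)³ · 5 ≈ 109.7600.
Step 4: Compute 3A = A + A + A directly by enumerating all triples (a,b,c) ∈ A³; |3A| = 26.
Step 5: Check 26 ≤ 109.7600? Yes ✓.

K = 14/5, Plünnecke-Ruzsa bound K³|A| ≈ 109.7600, |3A| = 26, inequality holds.


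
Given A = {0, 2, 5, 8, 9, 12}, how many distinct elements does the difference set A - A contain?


A - A = {a - a' : a, a' ∈ A}; |A| = 6.
Bounds: 2|A|-1 ≤ |A - A| ≤ |A|² - |A| + 1, i.e. 11 ≤ |A - A| ≤ 31.
Note: 0 ∈ A - A always (from a - a). The set is symmetric: if d ∈ A - A then -d ∈ A - A.
Enumerate nonzero differences d = a - a' with a > a' (then include -d):
Positive differences: {1, 2, 3, 4, 5, 6, 7, 8, 9, 10, 12}
Full difference set: {0} ∪ (positive diffs) ∪ (negative diffs).
|A - A| = 1 + 2·11 = 23 (matches direct enumeration: 23).

|A - A| = 23


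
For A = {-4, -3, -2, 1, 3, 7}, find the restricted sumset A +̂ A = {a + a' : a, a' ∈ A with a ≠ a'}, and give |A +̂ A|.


Restricted sumset: A +̂ A = {a + a' : a ∈ A, a' ∈ A, a ≠ a'}.
Equivalently, take A + A and drop any sum 2a that is achievable ONLY as a + a for a ∈ A (i.e. sums representable only with equal summands).
Enumerate pairs (a, a') with a < a' (symmetric, so each unordered pair gives one sum; this covers all a ≠ a'):
  -4 + -3 = -7
  -4 + -2 = -6
  -4 + 1 = -3
  -4 + 3 = -1
  -4 + 7 = 3
  -3 + -2 = -5
  -3 + 1 = -2
  -3 + 3 = 0
  -3 + 7 = 4
  -2 + 1 = -1
  -2 + 3 = 1
  -2 + 7 = 5
  1 + 3 = 4
  1 + 7 = 8
  3 + 7 = 10
Collected distinct sums: {-7, -6, -5, -3, -2, -1, 0, 1, 3, 4, 5, 8, 10}
|A +̂ A| = 13
(Reference bound: |A +̂ A| ≥ 2|A| - 3 for |A| ≥ 2, with |A| = 6 giving ≥ 9.)

|A +̂ A| = 13
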